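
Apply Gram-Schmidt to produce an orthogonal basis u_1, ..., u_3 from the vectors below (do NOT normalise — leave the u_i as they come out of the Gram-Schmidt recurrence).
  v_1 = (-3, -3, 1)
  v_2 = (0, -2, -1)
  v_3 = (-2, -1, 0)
Orthogonal basis:
  u_1 = (-3, -3, 1)
  u_2 = (15/19, -23/19, -24/19)
  u_3 = (-1/2, 3/10, -3/5)

Apply the Gram-Schmidt recurrence
  u_1 = v_1
  u_i = v_i − Σ_{j<i} ((v_i · u_j) / (u_j · u_j)) · u_j.

Step by step this gives:
  u_1 = (-3, -3, 1)
  u_2 = (15/19, -23/19, -24/19)
  u_3 = (-1/2, 3/10, -3/5)

Orthogonality check:
  u_2 · u_1 = 0 (should be 0)
  u_3 · u_1 = 0 (should be 0)
  u_3 · u_2 = 0 (should be 0)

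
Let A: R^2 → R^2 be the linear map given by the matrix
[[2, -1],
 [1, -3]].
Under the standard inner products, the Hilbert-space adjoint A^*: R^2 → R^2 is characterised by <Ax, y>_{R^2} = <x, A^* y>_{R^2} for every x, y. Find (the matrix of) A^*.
A^* = A^T =
[[2, 1],
 [-1, -3]]

For real matrices with standard dot products, the defining identity <Ax, y> = <x, A^* y> gives (Ax)^T y = x^T (A^*) y, i.e. x^T A^T y = x^T (A^*) y. Since this holds for all x, y, we must have A^* = A^T. Therefore
A^* =
[[2, 1],
 [-1, -3]].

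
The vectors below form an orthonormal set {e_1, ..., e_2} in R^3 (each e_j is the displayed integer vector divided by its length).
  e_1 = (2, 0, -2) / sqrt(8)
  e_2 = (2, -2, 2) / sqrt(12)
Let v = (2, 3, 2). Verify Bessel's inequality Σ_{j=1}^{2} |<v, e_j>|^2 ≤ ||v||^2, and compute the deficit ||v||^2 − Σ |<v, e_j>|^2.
Σ |<v, e_j>|^2 = 1/3; ||v||^2 = 17; deficit = 50/3

Write each e_j = u_j / sqrt(<u_j, u_j>) where u_j is the displayed integer vector. Then <v, e_j> = <v, u_j> / sqrt(<u_j, u_j>), so |<v, e_j>|^2 = <v, u_j>^2 / <u_j, u_j>.
Coefficients: <v, e_1> = 0/sqrt(8), <v, e_2> = 2/sqrt(12).
Square and sum: Σ |<v, e_j>|^2 = 1/3.
Compute ||v||^2 = v·v = 17.
Deficit = 17 − 1/3 = 50/3 ≥ 0, confirming Bessel's inequality. (The deficit equals ||v − Σ <v,e_j> e_j||^2, the squared distance from v to span{e_j}.)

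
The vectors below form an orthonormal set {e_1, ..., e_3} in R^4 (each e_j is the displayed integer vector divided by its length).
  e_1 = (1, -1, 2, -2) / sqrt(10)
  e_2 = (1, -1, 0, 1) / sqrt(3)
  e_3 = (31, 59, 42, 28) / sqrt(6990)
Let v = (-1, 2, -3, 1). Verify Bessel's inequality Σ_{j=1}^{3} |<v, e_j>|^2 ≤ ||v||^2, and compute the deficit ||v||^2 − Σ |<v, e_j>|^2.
Σ |<v, e_j>|^2 = 3134/233; ||v||^2 = 15; deficit = 361/233

Write each e_j = u_j / sqrt(<u_j, u_j>) where u_j is the displayed integer vector. Then <v, e_j> = <v, u_j> / sqrt(<u_j, u_j>), so |<v, e_j>|^2 = <v, u_j>^2 / <u_j, u_j>.
Coefficients: <v, e_1> = -11/sqrt(10), <v, e_2> = -2/sqrt(3), <v, e_3> = -11/sqrt(6990).
Square and sum: Σ |<v, e_j>|^2 = 3134/233.
Compute ||v||^2 = v·v = 15.
Deficit = 15 − 3134/233 = 361/233 ≥ 0, confirming Bessel's inequality. (The deficit equals ||v − Σ <v,e_j> e_j||^2, the squared distance from v to span{e_j}.)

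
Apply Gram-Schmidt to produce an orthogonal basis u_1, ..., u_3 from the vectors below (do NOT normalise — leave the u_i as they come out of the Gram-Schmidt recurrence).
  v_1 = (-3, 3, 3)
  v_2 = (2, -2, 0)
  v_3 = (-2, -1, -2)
Orthogonal basis:
  u_1 = (-3, 3, 3)
  u_2 = (2/3, -2/3, 4/3)
  u_3 = (-3/2, -3/2, 0)

Apply the Gram-Schmidt recurrence
  u_1 = v_1
  u_i = v_i − Σ_{j<i} ((v_i · u_j) / (u_j · u_j)) · u_j.

Step by step this gives:
  u_1 = (-3, 3, 3)
  u_2 = (2/3, -2/3, 4/3)
  u_3 = (-3/2, -3/2, 0)

Orthogonality check:
  u_2 · u_1 = 0 (should be 0)
  u_3 · u_1 = 0 (should be 0)
  u_3 · u_2 = 0 (should be 0)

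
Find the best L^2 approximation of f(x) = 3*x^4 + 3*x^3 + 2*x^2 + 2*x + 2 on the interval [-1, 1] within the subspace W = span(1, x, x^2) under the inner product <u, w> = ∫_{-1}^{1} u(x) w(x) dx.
g(x) = 32*x^2/7 + 19*x/5 + 61/35

The best approximation g ∈ W is the orthogonal projection of f onto W. Writing g = a_0 + a_1 x + a_2 x^2, the coefficients solve the normal equations G · a = b where
  G_{ij} = <φ_i, φ_j> and b_i = <f, φ_i>, with φ_0 = 1, φ_1 = x, φ_2 = x^2.
G =
  [2, 0, 2/3]
  [0, 2/3, 0]
  [2/3, 0, 2/5],
b = (98/15, 38/15, 314/105).
Solving gives a_0 = 61/35, a_1 = 19/5, a_2 = 32/7, so
  g(x) = 32*x^2/7 + 19*x/5 + 61/35.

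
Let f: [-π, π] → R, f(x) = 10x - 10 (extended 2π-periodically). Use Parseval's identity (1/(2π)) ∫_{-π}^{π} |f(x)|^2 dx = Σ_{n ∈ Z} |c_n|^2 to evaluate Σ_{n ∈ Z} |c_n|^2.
Σ |c_n|^2 = 100π^2/3 + 100

Expand and integrate term by term over [-π, π]:
  ∫ (10x)^2 dx = 100·(2π^3/3); ∫ 2·10·(-10)·x dx = 0 (odd integrand); ∫ (-10)^2 dx = 100·2π.
So (1/(2π)) ∫_{-π}^{π} (10x - 10)^2 dx = 100π^2/3 + 100 = 100π^2/3 + 100.
Parseval ⇒ Σ |c_n|^2 = 100π^2/3 + 100.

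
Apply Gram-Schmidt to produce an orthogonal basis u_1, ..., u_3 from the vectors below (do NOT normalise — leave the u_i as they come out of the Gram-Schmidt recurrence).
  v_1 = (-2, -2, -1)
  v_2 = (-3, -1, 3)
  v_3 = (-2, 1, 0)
Orthogonal basis:
  u_1 = (-2, -2, -1)
  u_2 = (-17/9, 1/9, 32/9)
  u_3 = (-161/146, 207/146, -46/73)

Apply the Gram-Schmidt recurrence
  u_1 = v_1
  u_i = v_i − Σ_{j<i} ((v_i · u_j) / (u_j · u_j)) · u_j.

Step by step this gives:
  u_1 = (-2, -2, -1)
  u_2 = (-17/9, 1/9, 32/9)
  u_3 = (-161/146, 207/146, -46/73)

Orthogonality check:
  u_2 · u_1 = 0 (should be 0)
  u_3 · u_1 = 0 (should be 0)
  u_3 · u_2 = 0 (should be 0)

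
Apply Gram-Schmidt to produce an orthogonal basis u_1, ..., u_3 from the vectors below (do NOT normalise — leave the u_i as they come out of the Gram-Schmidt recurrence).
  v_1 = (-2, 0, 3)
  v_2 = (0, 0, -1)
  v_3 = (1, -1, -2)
Orthogonal basis:
  u_1 = (-2, 0, 3)
  u_2 = (-6/13, 0, -4/13)
  u_3 = (0, -1, 0)

Apply the Gram-Schmidt recurrence
  u_1 = v_1
  u_i = v_i − Σ_{j<i} ((v_i · u_j) / (u_j · u_j)) · u_j.

Step by step this gives:
  u_1 = (-2, 0, 3)
  u_2 = (-6/13, 0, -4/13)
  u_3 = (0, -1, 0)

Orthogonality check:
  u_2 · u_1 = 0 (should be 0)
  u_3 · u_1 = 0 (should be 0)
  u_3 · u_2 = 0 (should be 0)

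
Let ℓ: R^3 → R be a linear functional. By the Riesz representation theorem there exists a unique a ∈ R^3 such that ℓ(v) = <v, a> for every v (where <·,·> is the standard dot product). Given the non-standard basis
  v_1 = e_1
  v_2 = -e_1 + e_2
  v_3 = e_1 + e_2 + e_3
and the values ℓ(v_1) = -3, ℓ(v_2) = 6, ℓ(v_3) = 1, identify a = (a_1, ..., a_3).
a = (-3, 3, 1)

Write a = (a_1, ..., a_3) in the standard basis. For each basis vector v_i, ℓ(v_i) = <v_i, a> is a linear equation in the a_j's. Collect the n equations into a matrix system V a = ℓ, where row i of V is v_i (expressed in the standard basis). Since V is invertible (lower-triangular with 1s on the diagonal, up to permutation), solve by back-substitution:
  V =
[[1, 0, 0],
 [-1, 1, 0],
 [1, 1, 1]]
  V a = (-3, 6, 1)
Solving gives a = (-3, 3, 1).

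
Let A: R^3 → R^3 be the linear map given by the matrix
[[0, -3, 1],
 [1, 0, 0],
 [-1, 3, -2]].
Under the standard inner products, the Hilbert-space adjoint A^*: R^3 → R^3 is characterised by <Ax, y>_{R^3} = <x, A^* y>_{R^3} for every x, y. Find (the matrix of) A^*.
A^* = A^T =
[[0, 1, -1],
 [-3, 0, 3],
 [1, 0, -2]]

For real matrices with standard dot products, the defining identity <Ax, y> = <x, A^* y> gives (Ax)^T y = x^T (A^*) y, i.e. x^T A^T y = x^T (A^*) y. Since this holds for all x, y, we must have A^* = A^T. Therefore
A^* =
[[0, 1, -1],
 [-3, 0, 3],
 [1, 0, -2]].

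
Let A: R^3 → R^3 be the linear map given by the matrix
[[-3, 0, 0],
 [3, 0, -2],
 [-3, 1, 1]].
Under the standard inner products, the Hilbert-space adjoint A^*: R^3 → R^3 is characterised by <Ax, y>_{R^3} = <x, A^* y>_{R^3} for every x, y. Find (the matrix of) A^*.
A^* = A^T =
[[-3, 3, -3],
 [0, 0, 1],
 [0, -2, 1]]

For real matrices with standard dot products, the defining identity <Ax, y> = <x, A^* y> gives (Ax)^T y = x^T (A^*) y, i.e. x^T A^T y = x^T (A^*) y. Since this holds for all x, y, we must have A^* = A^T. Therefore
A^* =
[[-3, 3, -3],
 [0, 0, 1],
 [0, -2, 1]].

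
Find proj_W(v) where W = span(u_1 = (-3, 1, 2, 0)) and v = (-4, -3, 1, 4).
proj_W(v) = (-33/14, 11/14, 11/7, 0)

Set up U = [u_1 | ... | u_1] ∈ R^(4×1). The projector onto W = col(U) is P = U (U^T U)^(-1) U^T.
Compute U^T U =
  [14],
and U^T v = (11).
Solve U^T U · c = U^T v for the coefficients: c = (11/14). The projection is proj_W(v) = U c.
Check: (v - proj_W(v)) · u_1 = 0  (should be 0).
Result: proj_W(v) = (-33/14, 11/14, 11/7, 0).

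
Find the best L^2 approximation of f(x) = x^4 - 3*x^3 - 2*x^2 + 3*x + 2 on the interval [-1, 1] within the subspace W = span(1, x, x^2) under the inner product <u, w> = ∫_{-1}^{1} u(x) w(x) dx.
g(x) = -8*x^2/7 + 6*x/5 + 67/35

The best approximation g ∈ W is the orthogonal projection of f onto W. Writing g = a_0 + a_1 x + a_2 x^2, the coefficients solve the normal equations G · a = b where
  G_{ij} = <φ_i, φ_j> and b_i = <f, φ_i>, with φ_0 = 1, φ_1 = x, φ_2 = x^2.
G =
  [2, 0, 2/3]
  [0, 2/3, 0]
  [2/3, 0, 2/5],
b = (46/15, 4/5, 86/105).
Solving gives a_0 = 67/35, a_1 = 6/5, a_2 = -8/7, so
  g(x) = -8*x^2/7 + 6*x/5 + 67/35.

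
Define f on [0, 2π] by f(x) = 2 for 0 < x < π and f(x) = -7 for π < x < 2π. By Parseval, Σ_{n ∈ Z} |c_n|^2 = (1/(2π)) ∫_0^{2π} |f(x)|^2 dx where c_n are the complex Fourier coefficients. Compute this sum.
Σ |c_n|^2 = 53/2

Parseval equates the L^2 energy of f (normalised by 1/(2π)) with the ℓ^2 sum of its Fourier coefficients: (1/(2π)) ∫_0^{2π} |f|^2 = Σ |c_n|^2.
Compute the left side: (1/(2π)) [∫_0^π 2^2 dx + ∫_π^{2π} (-7)^2 dx] = (1/(2π)) · (4π + 49π) = (4 + 49)/2 = 53/2.
So Σ_{n ∈ Z} |c_n|^2 = 53/2.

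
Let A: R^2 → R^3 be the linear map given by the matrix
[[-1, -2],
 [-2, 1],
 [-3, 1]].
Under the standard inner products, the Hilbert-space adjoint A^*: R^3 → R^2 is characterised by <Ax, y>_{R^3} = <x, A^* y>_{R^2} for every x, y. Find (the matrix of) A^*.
A^* = A^T =
[[-1, -2, -3],
 [-2, 1, 1]]

For real matrices with standard dot products, the defining identity <Ax, y> = <x, A^* y> gives (Ax)^T y = x^T (A^*) y, i.e. x^T A^T y = x^T (A^*) y. Since this holds for all x, y, we must have A^* = A^T. Therefore
A^* =
[[-1, -2, -3],
 [-2, 1, 1]].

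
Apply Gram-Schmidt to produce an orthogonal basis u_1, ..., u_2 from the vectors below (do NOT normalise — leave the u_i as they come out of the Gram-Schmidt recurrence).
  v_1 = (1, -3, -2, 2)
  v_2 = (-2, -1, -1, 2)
Orthogonal basis:
  u_1 = (1, -3, -2, 2)
  u_2 = (-43/18, 1/6, -2/9, 11/9)

Apply the Gram-Schmidt recurrence
  u_1 = v_1
  u_i = v_i − Σ_{j<i} ((v_i · u_j) / (u_j · u_j)) · u_j.

Step by step this gives:
  u_1 = (1, -3, -2, 2)
  u_2 = (-43/18, 1/6, -2/9, 11/9)

Orthogonality check:
  u_2 · u_1 = 0 (should be 0)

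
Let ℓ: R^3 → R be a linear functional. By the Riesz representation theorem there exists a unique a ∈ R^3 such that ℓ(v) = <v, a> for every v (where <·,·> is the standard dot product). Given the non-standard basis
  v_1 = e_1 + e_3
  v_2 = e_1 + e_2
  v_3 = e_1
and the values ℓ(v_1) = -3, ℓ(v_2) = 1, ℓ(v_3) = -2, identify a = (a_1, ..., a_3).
a = (-2, 3, -1)

Write a = (a_1, ..., a_3) in the standard basis. For each basis vector v_i, ℓ(v_i) = <v_i, a> is a linear equation in the a_j's. Collect the n equations into a matrix system V a = ℓ, where row i of V is v_i (expressed in the standard basis). Since V is invertible (lower-triangular with 1s on the diagonal, up to permutation), solve by back-substitution:
  V =
[[1, 0, 1],
 [1, 1, 0],
 [1, 0, 0]]
  V a = (-3, 1, -2)
Solving gives a = (-2, 3, -1).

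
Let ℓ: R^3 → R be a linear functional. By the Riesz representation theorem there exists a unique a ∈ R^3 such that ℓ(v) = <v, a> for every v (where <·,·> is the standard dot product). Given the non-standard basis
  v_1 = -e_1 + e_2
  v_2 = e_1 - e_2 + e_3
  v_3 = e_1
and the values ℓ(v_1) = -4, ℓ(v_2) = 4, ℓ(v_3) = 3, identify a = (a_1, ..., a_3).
a = (3, -1, 0)

Write a = (a_1, ..., a_3) in the standard basis. For each basis vector v_i, ℓ(v_i) = <v_i, a> is a linear equation in the a_j's. Collect the n equations into a matrix system V a = ℓ, where row i of V is v_i (expressed in the standard basis). Since V is invertible (lower-triangular with 1s on the diagonal, up to permutation), solve by back-substitution:
  V =
[[-1, 1, 0],
 [1, -1, 1],
 [1, 0, 0]]
  V a = (-4, 4, 3)
Solving gives a = (3, -1, 0).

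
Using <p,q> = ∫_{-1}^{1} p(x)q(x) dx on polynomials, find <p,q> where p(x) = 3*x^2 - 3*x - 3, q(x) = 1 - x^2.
<p,q> = -16/5

Expand the product: p(x)·q(x) = -3*x^4 + 3*x^3 + 6*x^2 - 3*x - 3.
∫_{-1}^{1} of each monomial x^k gives [2/(k+1) if k even, 0 if k odd]. Integrating term-by-term (or equivalently evaluating the antiderivative F(x) = -3*x^5/5 + 3*x^4/4 + 2*x^3 - 3*x^2/2 - 3*x at the endpoints):
  F(1) − F(−1) = -47/20 − (17/20) = -16/5.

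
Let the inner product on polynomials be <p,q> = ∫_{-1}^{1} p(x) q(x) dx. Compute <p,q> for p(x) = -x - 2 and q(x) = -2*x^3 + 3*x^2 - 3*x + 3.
<p,q> = -66/5

Expand the product: p(x)·q(x) = 2*x^4 + x^3 - 3*x^2 + 3*x - 6.
∫_{-1}^{1} of each monomial x^k gives [2/(k+1) if k even, 0 if k odd]. Integrating term-by-term (or equivalently evaluating the antiderivative F(x) = 2*x^5/5 + x^4/4 - x^3 + 3*x^2/2 - 6*x at the endpoints):
  F(1) − F(−1) = -97/20 − (167/20) = -66/5.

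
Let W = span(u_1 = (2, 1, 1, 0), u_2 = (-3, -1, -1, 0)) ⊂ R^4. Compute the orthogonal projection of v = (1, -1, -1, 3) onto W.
proj_W(v) = (1, -1, -1, 0)

Set up U = [u_1 | ... | u_2] ∈ R^(4×2). The projector onto W = col(U) is P = U (U^T U)^(-1) U^T.
Compute U^T U =
  [6, -8]
  [-8, 11],
and U^T v = (0, -1).
Solve U^T U · c = U^T v for the coefficients: c = (-4, -3). The projection is proj_W(v) = U c.
Check: (v - proj_W(v)) · u_1 = 0  (should be 0).
Check: (v - proj_W(v)) · u_2 = 0  (should be 0).
Result: proj_W(v) = (1, -1, -1, 0).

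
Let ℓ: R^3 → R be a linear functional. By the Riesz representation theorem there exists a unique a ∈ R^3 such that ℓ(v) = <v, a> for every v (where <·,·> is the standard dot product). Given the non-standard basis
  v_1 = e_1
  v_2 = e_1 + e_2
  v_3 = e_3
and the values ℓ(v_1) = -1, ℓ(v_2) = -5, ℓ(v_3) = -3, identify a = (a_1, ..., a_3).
a = (-1, -4, -3)

Write a = (a_1, ..., a_3) in the standard basis. For each basis vector v_i, ℓ(v_i) = <v_i, a> is a linear equation in the a_j's. Collect the n equations into a matrix system V a = ℓ, where row i of V is v_i (expressed in the standard basis). Since V is invertible (lower-triangular with 1s on the diagonal, up to permutation), solve by back-substitution:
  V =
[[1, 0, 0],
 [1, 1, 0],
 [0, 0, 1]]
  V a = (-1, -5, -3)
Solving gives a = (-1, -4, -3).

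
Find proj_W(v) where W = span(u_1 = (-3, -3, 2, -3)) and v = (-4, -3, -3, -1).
proj_W(v) = (-54/31, -54/31, 36/31, -54/31)

Set up U = [u_1 | ... | u_1] ∈ R^(4×1). The projector onto W = col(U) is P = U (U^T U)^(-1) U^T.
Compute U^T U =
  [31],
and U^T v = (18).
Solve U^T U · c = U^T v for the coefficients: c = (18/31). The projection is proj_W(v) = U c.
Check: (v - proj_W(v)) · u_1 = 0  (should be 0).
Result: proj_W(v) = (-54/31, -54/31, 36/31, -54/31).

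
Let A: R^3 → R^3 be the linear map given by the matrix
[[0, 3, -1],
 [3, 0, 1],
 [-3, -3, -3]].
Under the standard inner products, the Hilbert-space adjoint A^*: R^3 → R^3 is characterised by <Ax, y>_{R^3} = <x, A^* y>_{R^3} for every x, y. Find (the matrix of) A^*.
A^* = A^T =
[[0, 3, -3],
 [3, 0, -3],
 [-1, 1, -3]]

For real matrices with standard dot products, the defining identity <Ax, y> = <x, A^* y> gives (Ax)^T y = x^T (A^*) y, i.e. x^T A^T y = x^T (A^*) y. Since this holds for all x, y, we must have A^* = A^T. Therefore
A^* =
[[0, 3, -3],
 [3, 0, -3],
 [-1, 1, -3]].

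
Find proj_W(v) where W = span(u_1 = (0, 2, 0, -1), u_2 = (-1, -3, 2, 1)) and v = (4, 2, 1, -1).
proj_W(v) = (5/13, 27/13, -10/13, -11/13)

Set up U = [u_1 | ... | u_2] ∈ R^(4×2). The projector onto W = col(U) is P = U (U^T U)^(-1) U^T.
Compute U^T U =
  [5, -7]
  [-7, 15],
and U^T v = (5, -9).
Solve U^T U · c = U^T v for the coefficients: c = (6/13, -5/13). The projection is proj_W(v) = U c.
Check: (v - proj_W(v)) · u_1 = 0  (should be 0).
Check: (v - proj_W(v)) · u_2 = 0  (should be 0).
Result: proj_W(v) = (5/13, 27/13, -10/13, -11/13).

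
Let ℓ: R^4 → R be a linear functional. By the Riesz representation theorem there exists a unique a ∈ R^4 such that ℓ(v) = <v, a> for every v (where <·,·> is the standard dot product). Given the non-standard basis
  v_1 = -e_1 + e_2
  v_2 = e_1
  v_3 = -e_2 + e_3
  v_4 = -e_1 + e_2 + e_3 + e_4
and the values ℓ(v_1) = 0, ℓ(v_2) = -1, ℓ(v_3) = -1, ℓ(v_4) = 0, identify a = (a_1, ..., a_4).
a = (-1, -1, -2, 2)

Write a = (a_1, ..., a_4) in the standard basis. For each basis vector v_i, ℓ(v_i) = <v_i, a> is a linear equation in the a_j's. Collect the n equations into a matrix system V a = ℓ, where row i of V is v_i (expressed in the standard basis). Since V is invertible (lower-triangular with 1s on the diagonal, up to permutation), solve by back-substitution:
  V =
[[-1, 1, 0, 0],
 [1, 0, 0, 0],
 [0, -1, 1, 0],
 [-1, 1, 1, 1]]
  V a = (0, -1, -1, 0)
Solving gives a = (-1, -1, -2, 2).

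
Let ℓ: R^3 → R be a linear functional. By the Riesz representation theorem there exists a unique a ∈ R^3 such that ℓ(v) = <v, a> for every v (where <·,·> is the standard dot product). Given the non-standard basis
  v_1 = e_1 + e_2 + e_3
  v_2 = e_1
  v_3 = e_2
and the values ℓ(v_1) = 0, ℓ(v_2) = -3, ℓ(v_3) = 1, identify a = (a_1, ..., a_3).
a = (-3, 1, 2)

Write a = (a_1, ..., a_3) in the standard basis. For each basis vector v_i, ℓ(v_i) = <v_i, a> is a linear equation in the a_j's. Collect the n equations into a matrix system V a = ℓ, where row i of V is v_i (expressed in the standard basis). Since V is invertible (lower-triangular with 1s on the diagonal, up to permutation), solve by back-substitution:
  V =
[[1, 1, 1],
 [1, 0, 0],
 [0, 1, 0]]
  V a = (0, -3, 1)
Solving gives a = (-3, 1, 2).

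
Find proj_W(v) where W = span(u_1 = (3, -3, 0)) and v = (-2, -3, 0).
proj_W(v) = (1/2, -1/2, 0)

Set up U = [u_1 | ... | u_1] ∈ R^(3×1). The projector onto W = col(U) is P = U (U^T U)^(-1) U^T.
Compute U^T U =
  [18],
and U^T v = (3).
Solve U^T U · c = U^T v for the coefficients: c = (1/6). The projection is proj_W(v) = U c.
Check: (v - proj_W(v)) · u_1 = 0  (should be 0).
Result: proj_W(v) = (1/2, -1/2, 0).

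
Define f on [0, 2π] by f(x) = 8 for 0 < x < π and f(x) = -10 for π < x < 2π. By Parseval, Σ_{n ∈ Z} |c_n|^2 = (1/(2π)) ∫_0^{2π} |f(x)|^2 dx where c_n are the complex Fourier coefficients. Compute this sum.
Σ |c_n|^2 = 82

Parseval equates the L^2 energy of f (normalised by 1/(2π)) with the ℓ^2 sum of its Fourier coefficients: (1/(2π)) ∫_0^{2π} |f|^2 = Σ |c_n|^2.
Compute the left side: (1/(2π)) [∫_0^π 8^2 dx + ∫_π^{2π} (-10)^2 dx] = (1/(2π)) · (64π + 100π) = (64 + 100)/2 = 82.
So Σ_{n ∈ Z} |c_n|^2 = 82.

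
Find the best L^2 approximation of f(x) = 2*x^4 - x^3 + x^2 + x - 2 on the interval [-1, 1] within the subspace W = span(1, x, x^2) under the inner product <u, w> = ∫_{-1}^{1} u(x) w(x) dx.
g(x) = 19*x^2/7 + 2*x/5 - 76/35

The best approximation g ∈ W is the orthogonal projection of f onto W. Writing g = a_0 + a_1 x + a_2 x^2, the coefficients solve the normal equations G · a = b where
  G_{ij} = <φ_i, φ_j> and b_i = <f, φ_i>, with φ_0 = 1, φ_1 = x, φ_2 = x^2.
G =
  [2, 0, 2/3]
  [0, 2/3, 0]
  [2/3, 0, 2/5],
b = (-38/15, 4/15, -38/105).
Solving gives a_0 = -76/35, a_1 = 2/5, a_2 = 19/7, so
  g(x) = 19*x^2/7 + 2*x/5 - 76/35.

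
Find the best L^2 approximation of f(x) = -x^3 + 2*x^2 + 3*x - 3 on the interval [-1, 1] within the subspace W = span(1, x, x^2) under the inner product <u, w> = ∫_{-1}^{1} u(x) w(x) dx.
g(x) = 2*x^2 + 12*x/5 - 3

The best approximation g ∈ W is the orthogonal projection of f onto W. Writing g = a_0 + a_1 x + a_2 x^2, the coefficients solve the normal equations G · a = b where
  G_{ij} = <φ_i, φ_j> and b_i = <f, φ_i>, with φ_0 = 1, φ_1 = x, φ_2 = x^2.
G =
  [2, 0, 2/3]
  [0, 2/3, 0]
  [2/3, 0, 2/5],
b = (-14/3, 8/5, -6/5).
Solving gives a_0 = -3, a_1 = 12/5, a_2 = 2, so
  g(x) = 2*x^2 + 12*x/5 - 3.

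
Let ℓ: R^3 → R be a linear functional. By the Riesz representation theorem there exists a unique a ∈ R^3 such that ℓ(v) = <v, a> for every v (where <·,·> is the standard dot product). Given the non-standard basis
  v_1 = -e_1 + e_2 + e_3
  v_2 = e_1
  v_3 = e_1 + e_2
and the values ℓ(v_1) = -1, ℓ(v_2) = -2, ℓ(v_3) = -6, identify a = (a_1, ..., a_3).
a = (-2, -4, 1)

Write a = (a_1, ..., a_3) in the standard basis. For each basis vector v_i, ℓ(v_i) = <v_i, a> is a linear equation in the a_j's. Collect the n equations into a matrix system V a = ℓ, where row i of V is v_i (expressed in the standard basis). Since V is invertible (lower-triangular with 1s on the diagonal, up to permutation), solve by back-substitution:
  V =
[[-1, 1, 1],
 [1, 0, 0],
 [1, 1, 0]]
  V a = (-1, -2, -6)
Solving gives a = (-2, -4, 1).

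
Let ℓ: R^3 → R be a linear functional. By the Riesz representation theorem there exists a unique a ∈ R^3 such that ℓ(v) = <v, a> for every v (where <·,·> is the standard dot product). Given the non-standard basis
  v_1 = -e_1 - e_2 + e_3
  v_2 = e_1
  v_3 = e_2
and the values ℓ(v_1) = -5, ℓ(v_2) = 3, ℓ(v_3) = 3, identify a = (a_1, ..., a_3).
a = (3, 3, 1)

Write a = (a_1, ..., a_3) in the standard basis. For each basis vector v_i, ℓ(v_i) = <v_i, a> is a linear equation in the a_j's. Collect the n equations into a matrix system V a = ℓ, where row i of V is v_i (expressed in the standard basis). Since V is invertible (lower-triangular with 1s on the diagonal, up to permutation), solve by back-substitution:
  V =
[[-1, -1, 1],
 [1, 0, 0],
 [0, 1, 0]]
  V a = (-5, 3, 3)
Solving gives a = (3, 3, 1).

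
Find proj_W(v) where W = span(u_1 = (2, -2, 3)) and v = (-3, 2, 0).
proj_W(v) = (-20/17, 20/17, -30/17)

Set up U = [u_1 | ... | u_1] ∈ R^(3×1). The projector onto W = col(U) is P = U (U^T U)^(-1) U^T.
Compute U^T U =
  [17],
and U^T v = (-10).
Solve U^T U · c = U^T v for the coefficients: c = (-10/17). The projection is proj_W(v) = U c.
Check: (v - proj_W(v)) · u_1 = 0  (should be 0).
Result: proj_W(v) = (-20/17, 20/17, -30/17).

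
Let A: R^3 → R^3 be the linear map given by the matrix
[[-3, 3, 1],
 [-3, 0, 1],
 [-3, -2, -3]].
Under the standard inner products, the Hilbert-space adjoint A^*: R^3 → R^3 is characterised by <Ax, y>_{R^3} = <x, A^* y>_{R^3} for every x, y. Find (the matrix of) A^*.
A^* = A^T =
[[-3, -3, -3],
 [3, 0, -2],
 [1, 1, -3]]

For real matrices with standard dot products, the defining identity <Ax, y> = <x, A^* y> gives (Ax)^T y = x^T (A^*) y, i.e. x^T A^T y = x^T (A^*) y. Since this holds for all x, y, we must have A^* = A^T. Therefore
A^* =
[[-3, -3, -3],
 [3, 0, -2],
 [1, 1, -3]].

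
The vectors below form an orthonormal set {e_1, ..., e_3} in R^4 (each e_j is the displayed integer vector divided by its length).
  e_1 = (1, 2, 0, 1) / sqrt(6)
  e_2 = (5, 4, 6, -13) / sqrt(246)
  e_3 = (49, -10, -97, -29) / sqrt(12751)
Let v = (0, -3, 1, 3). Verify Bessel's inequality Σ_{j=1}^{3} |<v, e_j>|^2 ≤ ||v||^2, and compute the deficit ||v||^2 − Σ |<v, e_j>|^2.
Σ |<v, e_j>|^2 = 3605/311; ||v||^2 = 19; deficit = 2**(625/853)*3**(392/853)*5**(773/853)*7**(580/853)/6

Write each e_j = u_j / sqrt(<u_j, u_j>) where u_j is the displayed integer vector. Then <v, e_j> = <v, u_j> / sqrt(<u_j, u_j>), so |<v, e_j>|^2 = <v, u_j>^2 / <u_j, u_j>.
Coefficients: <v, e_1> = -3/sqrt(6), <v, e_2> = -45/sqrt(246), <v, e_3> = -154/sqrt(12751).
Square and sum: Σ |<v, e_j>|^2 = 3605/311.
Compute ||v||^2 = v·v = 19.
Deficit = 19 − 3605/311 = 2**(625/853)*3**(392/853)*5**(773/853)*7**(580/853)/6 ≥ 0, confirming Bessel's inequality. (The deficit equals ||v − Σ <v,e_j> e_j||^2, the squared distance from v to span{e_j}.)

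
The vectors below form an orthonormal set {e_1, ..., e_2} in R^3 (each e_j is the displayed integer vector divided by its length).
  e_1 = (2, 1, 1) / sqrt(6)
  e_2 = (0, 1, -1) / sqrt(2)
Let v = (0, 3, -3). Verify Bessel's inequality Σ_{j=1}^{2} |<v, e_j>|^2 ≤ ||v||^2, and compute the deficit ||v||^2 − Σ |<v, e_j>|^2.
Σ |<v, e_j>|^2 = 18; ||v||^2 = 18; deficit = 0

Write each e_j = u_j / sqrt(<u_j, u_j>) where u_j is the displayed integer vector. Then <v, e_j> = <v, u_j> / sqrt(<u_j, u_j>), so |<v, e_j>|^2 = <v, u_j>^2 / <u_j, u_j>.
Coefficients: <v, e_1> = 0/sqrt(6), <v, e_2> = 6/sqrt(2).
Square and sum: Σ |<v, e_j>|^2 = 18.
Compute ||v||^2 = v·v = 18.
Deficit = 18 − 18 = 0 ≥ 0, confirming Bessel's inequality. (The deficit equals ||v − Σ <v,e_j> e_j||^2, the squared distance from v to span{e_j}.)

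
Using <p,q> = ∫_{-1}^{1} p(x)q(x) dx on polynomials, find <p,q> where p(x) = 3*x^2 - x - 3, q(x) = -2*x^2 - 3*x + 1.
<p,q> = -2/5

Expand the product: p(x)·q(x) = -6*x^4 - 7*x^3 + 12*x^2 + 8*x - 3.
∫_{-1}^{1} of each monomial x^k gives [2/(k+1) if k even, 0 if k odd]. Integrating term-by-term (or equivalently evaluating the antiderivative F(x) = -6*x^5/5 - 7*x^4/4 + 4*x^3 + 4*x^2 - 3*x at the endpoints):
  F(1) − F(−1) = 41/20 − (49/20) = -2/5.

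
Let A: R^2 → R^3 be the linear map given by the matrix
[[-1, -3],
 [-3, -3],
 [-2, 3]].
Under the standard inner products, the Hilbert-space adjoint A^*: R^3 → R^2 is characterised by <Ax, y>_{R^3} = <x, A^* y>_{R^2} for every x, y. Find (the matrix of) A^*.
A^* = A^T =
[[-1, -3, -2],
 [-3, -3, 3]]

For real matrices with standard dot products, the defining identity <Ax, y> = <x, A^* y> gives (Ax)^T y = x^T (A^*) y, i.e. x^T A^T y = x^T (A^*) y. Since this holds for all x, y, we must have A^* = A^T. Therefore
A^* =
[[-1, -3, -2],
 [-3, -3, 3]].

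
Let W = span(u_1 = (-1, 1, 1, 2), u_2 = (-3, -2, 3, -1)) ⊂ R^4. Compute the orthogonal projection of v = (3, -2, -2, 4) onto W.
proj_W(v) = (268/157, 267/157, -268/157, 213/157)

Set up U = [u_1 | ... | u_2] ∈ R^(4×2). The projector onto W = col(U) is P = U (U^T U)^(-1) U^T.
Compute U^T U =
  [7, 2]
  [2, 23],
and U^T v = (1, -15).
Solve U^T U · c = U^T v for the coefficients: c = (53/157, -107/157). The projection is proj_W(v) = U c.
Check: (v - proj_W(v)) · u_1 = 0  (should be 0).
Check: (v - proj_W(v)) · u_2 = 0  (should be 0).
Result: proj_W(v) = (268/157, 267/157, -268/157, 213/157).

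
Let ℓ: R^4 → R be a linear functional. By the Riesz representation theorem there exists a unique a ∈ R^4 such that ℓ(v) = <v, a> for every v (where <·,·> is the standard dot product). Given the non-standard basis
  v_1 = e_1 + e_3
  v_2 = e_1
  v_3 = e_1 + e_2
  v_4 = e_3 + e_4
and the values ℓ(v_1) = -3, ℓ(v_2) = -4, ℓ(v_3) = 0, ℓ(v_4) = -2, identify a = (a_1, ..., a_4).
a = (-4, 4, 1, -3)

Write a = (a_1, ..., a_4) in the standard basis. For each basis vector v_i, ℓ(v_i) = <v_i, a> is a linear equation in the a_j's. Collect the n equations into a matrix system V a = ℓ, where row i of V is v_i (expressed in the standard basis). Since V is invertible (lower-triangular with 1s on the diagonal, up to permutation), solve by back-substitution:
  V =
[[1, 0, 1, 0],
 [1, 0, 0, 0],
 [1, 1, 0, 0],
 [0, 0, 1, 1]]
  V a = (-3, -4, 0, -2)
Solving gives a = (-4, 4, 1, -3).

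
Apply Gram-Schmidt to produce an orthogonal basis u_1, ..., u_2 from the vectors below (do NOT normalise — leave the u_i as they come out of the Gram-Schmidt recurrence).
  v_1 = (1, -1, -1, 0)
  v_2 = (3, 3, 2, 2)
Orthogonal basis:
  u_1 = (1, -1, -1, 0)
  u_2 = (11/3, 7/3, 4/3, 2)

Apply the Gram-Schmidt recurrence
  u_1 = v_1
  u_i = v_i − Σ_{j<i} ((v_i · u_j) / (u_j · u_j)) · u_j.

Step by step this gives:
  u_1 = (1, -1, -1, 0)
  u_2 = (11/3, 7/3, 4/3, 2)

Orthogonality check:
  u_2 · u_1 = 0 (should be 0)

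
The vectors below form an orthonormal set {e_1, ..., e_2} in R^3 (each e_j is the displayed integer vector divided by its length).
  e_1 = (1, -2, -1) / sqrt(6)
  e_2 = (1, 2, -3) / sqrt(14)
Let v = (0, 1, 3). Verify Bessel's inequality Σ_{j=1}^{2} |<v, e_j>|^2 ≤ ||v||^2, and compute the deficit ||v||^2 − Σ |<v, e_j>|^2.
Σ |<v, e_j>|^2 = 23/3; ||v||^2 = 10; deficit = 7/3

Write each e_j = u_j / sqrt(<u_j, u_j>) where u_j is the displayed integer vector. Then <v, e_j> = <v, u_j> / sqrt(<u_j, u_j>), so |<v, e_j>|^2 = <v, u_j>^2 / <u_j, u_j>.
Coefficients: <v, e_1> = -5/sqrt(6), <v, e_2> = -7/sqrt(14).
Square and sum: Σ |<v, e_j>|^2 = 23/3.
Compute ||v||^2 = v·v = 10.
Deficit = 10 − 23/3 = 7/3 ≥ 0, confirming Bessel's inequality. (The deficit equals ||v − Σ <v,e_j> e_j||^2, the squared distance from v to span{e_j}.)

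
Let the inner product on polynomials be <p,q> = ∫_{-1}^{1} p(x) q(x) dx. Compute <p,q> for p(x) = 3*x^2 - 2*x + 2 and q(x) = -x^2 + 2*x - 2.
<p,q> = -86/5

Expand the product: p(x)·q(x) = -3*x^4 + 8*x^3 - 12*x^2 + 8*x - 4.
∫_{-1}^{1} of each monomial x^k gives [2/(k+1) if k even, 0 if k odd]. Integrating term-by-term (or equivalently evaluating the antiderivative F(x) = -3*x^5/5 + 2*x^4 - 4*x^3 + 4*x^2 - 4*x at the endpoints):
  F(1) − F(−1) = -13/5 − (73/5) = -86/5.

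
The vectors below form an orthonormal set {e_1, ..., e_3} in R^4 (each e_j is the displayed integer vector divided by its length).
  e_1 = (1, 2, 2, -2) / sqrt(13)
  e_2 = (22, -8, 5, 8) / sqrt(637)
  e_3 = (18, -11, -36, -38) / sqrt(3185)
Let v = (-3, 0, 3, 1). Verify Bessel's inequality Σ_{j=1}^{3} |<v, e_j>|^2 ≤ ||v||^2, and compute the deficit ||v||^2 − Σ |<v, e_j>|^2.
Σ |<v, e_j>|^2 = 202/13; ||v||^2 = 19; deficit = 45/13

Write each e_j = u_j / sqrt(<u_j, u_j>) where u_j is the displayed integer vector. Then <v, e_j> = <v, u_j> / sqrt(<u_j, u_j>), so |<v, e_j>|^2 = <v, u_j>^2 / <u_j, u_j>.
Coefficients: <v, e_1> = 1/sqrt(13), <v, e_2> = -43/sqrt(637), <v, e_3> = -200/sqrt(3185).
Square and sum: Σ |<v, e_j>|^2 = 202/13.
Compute ||v||^2 = v·v = 19.
Deficit = 19 − 202/13 = 45/13 ≥ 0, confirming Bessel's inequality. (The deficit equals ||v − Σ <v,e_j> e_j||^2, the squared distance from v to span{e_j}.)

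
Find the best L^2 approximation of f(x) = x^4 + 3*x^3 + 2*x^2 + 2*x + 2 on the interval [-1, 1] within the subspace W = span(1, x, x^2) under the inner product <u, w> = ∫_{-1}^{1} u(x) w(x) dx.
g(x) = 20*x^2/7 + 19*x/5 + 67/35

The best approximation g ∈ W is the orthogonal projection of f onto W. Writing g = a_0 + a_1 x + a_2 x^2, the coefficients solve the normal equations G · a = b where
  G_{ij} = <φ_i, φ_j> and b_i = <f, φ_i>, with φ_0 = 1, φ_1 = x, φ_2 = x^2.
G =
  [2, 0, 2/3]
  [0, 2/3, 0]
  [2/3, 0, 2/5],
b = (86/15, 38/15, 254/105).
Solving gives a_0 = 67/35, a_1 = 19/5, a_2 = 20/7, so
  g(x) = 20*x^2/7 + 19*x/5 + 67/35.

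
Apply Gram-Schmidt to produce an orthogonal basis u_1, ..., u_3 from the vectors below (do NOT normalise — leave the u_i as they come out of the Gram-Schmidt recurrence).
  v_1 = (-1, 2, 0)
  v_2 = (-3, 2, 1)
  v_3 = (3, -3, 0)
Orthogonal basis:
  u_1 = (-1, 2, 0)
  u_2 = (-8/5, -4/5, 1)
  u_3 = (2/7, 1/7, 4/7)

Apply the Gram-Schmidt recurrence
  u_1 = v_1
  u_i = v_i − Σ_{j<i} ((v_i · u_j) / (u_j · u_j)) · u_j.

Step by step this gives:
  u_1 = (-1, 2, 0)
  u_2 = (-8/5, -4/5, 1)
  u_3 = (2/7, 1/7, 4/7)

Orthogonality check:
  u_2 · u_1 = 0 (should be 0)
  u_3 · u_1 = 0 (should be 0)
  u_3 · u_2 = 0 (should be 0)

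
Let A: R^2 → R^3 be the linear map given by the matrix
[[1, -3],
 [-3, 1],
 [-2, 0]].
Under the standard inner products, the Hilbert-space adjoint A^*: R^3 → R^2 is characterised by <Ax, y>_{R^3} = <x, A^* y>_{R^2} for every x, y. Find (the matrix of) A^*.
A^* = A^T =
[[1, -3, -2],
 [-3, 1, 0]]

For real matrices with standard dot products, the defining identity <Ax, y> = <x, A^* y> gives (Ax)^T y = x^T (A^*) y, i.e. x^T A^T y = x^T (A^*) y. Since this holds for all x, y, we must have A^* = A^T. Therefore
A^* =
[[1, -3, -2],
 [-3, 1, 0]].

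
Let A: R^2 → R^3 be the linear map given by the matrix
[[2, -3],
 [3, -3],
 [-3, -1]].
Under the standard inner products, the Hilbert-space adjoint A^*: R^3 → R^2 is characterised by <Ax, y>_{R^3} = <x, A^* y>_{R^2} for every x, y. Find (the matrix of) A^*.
A^* = A^T =
[[2, 3, -3],
 [-3, -3, -1]]

For real matrices with standard dot products, the defining identity <Ax, y> = <x, A^* y> gives (Ax)^T y = x^T (A^*) y, i.e. x^T A^T y = x^T (A^*) y. Since this holds for all x, y, we must have A^* = A^T. Therefore
A^* =
[[2, 3, -3],
 [-3, -3, -1]].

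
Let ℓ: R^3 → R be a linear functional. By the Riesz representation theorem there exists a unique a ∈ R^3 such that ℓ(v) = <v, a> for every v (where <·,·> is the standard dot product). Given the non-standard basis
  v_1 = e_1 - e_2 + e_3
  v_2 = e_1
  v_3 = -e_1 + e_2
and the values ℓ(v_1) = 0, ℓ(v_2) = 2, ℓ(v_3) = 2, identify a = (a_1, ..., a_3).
a = (2, 4, 2)

Write a = (a_1, ..., a_3) in the standard basis. For each basis vector v_i, ℓ(v_i) = <v_i, a> is a linear equation in the a_j's. Collect the n equations into a matrix system V a = ℓ, where row i of V is v_i (expressed in the standard basis). Since V is invertible (lower-triangular with 1s on the diagonal, up to permutation), solve by back-substitution:
  V =
[[1, -1, 1],
 [1, 0, 0],
 [-1, 1, 0]]
  V a = (0, 2, 2)
Solving gives a = (2, 4, 2).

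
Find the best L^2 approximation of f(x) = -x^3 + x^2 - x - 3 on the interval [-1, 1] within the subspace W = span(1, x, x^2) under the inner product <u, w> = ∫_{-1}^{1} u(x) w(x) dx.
g(x) = x^2 - 8*x/5 - 3

The best approximation g ∈ W is the orthogonal projection of f onto W. Writing g = a_0 + a_1 x + a_2 x^2, the coefficients solve the normal equations G · a = b where
  G_{ij} = <φ_i, φ_j> and b_i = <f, φ_i>, with φ_0 = 1, φ_1 = x, φ_2 = x^2.
G =
  [2, 0, 2/3]
  [0, 2/3, 0]
  [2/3, 0, 2/5],
b = (-16/3, -16/15, -8/5).
Solving gives a_0 = -3, a_1 = -8/5, a_2 = 1, so
  g(x) = x^2 - 8*x/5 - 3.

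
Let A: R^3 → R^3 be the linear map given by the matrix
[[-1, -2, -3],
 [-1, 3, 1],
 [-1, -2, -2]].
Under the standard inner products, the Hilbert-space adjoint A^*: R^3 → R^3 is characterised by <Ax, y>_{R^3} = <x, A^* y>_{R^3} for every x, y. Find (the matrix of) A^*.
A^* = A^T =
[[-1, -1, -1],
 [-2, 3, -2],
 [-3, 1, -2]]

For real matrices with standard dot products, the defining identity <Ax, y> = <x, A^* y> gives (Ax)^T y = x^T (A^*) y, i.e. x^T A^T y = x^T (A^*) y. Since this holds for all x, y, we must have A^* = A^T. Therefore
A^* =
[[-1, -1, -1],
 [-2, 3, -2],
 [-3, 1, -2]].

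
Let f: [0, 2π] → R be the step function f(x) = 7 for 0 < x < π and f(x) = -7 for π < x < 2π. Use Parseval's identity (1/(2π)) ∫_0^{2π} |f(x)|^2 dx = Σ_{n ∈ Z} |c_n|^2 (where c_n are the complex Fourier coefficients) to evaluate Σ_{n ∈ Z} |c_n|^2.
Σ |c_n|^2 = 49

Parseval equates the L^2 energy of f (normalised by 1/(2π)) with the ℓ^2 sum of its Fourier coefficients: (1/(2π)) ∫_0^{2π} |f|^2 = Σ |c_n|^2.
Compute the left side: (1/(2π)) [∫_0^π 7^2 dx + ∫_π^{2π} (-7)^2 dx] = (1/(2π)) · (49π + 49π) = (49 + 49)/2 = 49.
So Σ_{n ∈ Z} |c_n|^2 = 49.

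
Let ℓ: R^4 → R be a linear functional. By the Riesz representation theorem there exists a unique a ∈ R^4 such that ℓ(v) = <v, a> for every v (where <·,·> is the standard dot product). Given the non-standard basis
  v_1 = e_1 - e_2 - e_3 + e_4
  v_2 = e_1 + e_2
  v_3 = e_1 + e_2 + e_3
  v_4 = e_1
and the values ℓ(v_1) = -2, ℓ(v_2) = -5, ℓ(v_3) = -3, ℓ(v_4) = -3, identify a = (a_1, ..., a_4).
a = (-3, -2, 2, 1)

Write a = (a_1, ..., a_4) in the standard basis. For each basis vector v_i, ℓ(v_i) = <v_i, a> is a linear equation in the a_j's. Collect the n equations into a matrix system V a = ℓ, where row i of V is v_i (expressed in the standard basis). Since V is invertible (lower-triangular with 1s on the diagonal, up to permutation), solve by back-substitution:
  V =
[[1, -1, -1, 1],
 [1, 1, 0, 0],
 [1, 1, 1, 0],
 [1, 0, 0, 0]]
  V a = (-2, -5, -3, -3)
Solving gives a = (-3, -2, 2, 1).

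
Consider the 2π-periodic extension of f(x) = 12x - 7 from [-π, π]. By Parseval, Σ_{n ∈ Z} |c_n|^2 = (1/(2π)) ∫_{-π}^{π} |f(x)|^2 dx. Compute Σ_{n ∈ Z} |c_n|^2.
Σ |c_n|^2 = 48π^2 + 49

Expand and integrate term by term over [-π, π]:
  ∫ (12x)^2 dx = 144·(2π^3/3); ∫ 2·12·(-7)·x dx = 0 (odd integrand); ∫ (-7)^2 dx = 49·2π.
So (1/(2π)) ∫_{-π}^{π} (12x - 7)^2 dx = 144π^2/3 + 49 = 48π^2 + 49.
Parseval ⇒ Σ |c_n|^2 = 48π^2 + 49.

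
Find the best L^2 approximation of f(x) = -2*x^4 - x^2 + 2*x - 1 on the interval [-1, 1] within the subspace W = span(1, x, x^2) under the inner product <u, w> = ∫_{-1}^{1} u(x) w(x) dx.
g(x) = -19*x^2/7 + 2*x - 29/35

The best approximation g ∈ W is the orthogonal projection of f onto W. Writing g = a_0 + a_1 x + a_2 x^2, the coefficients solve the normal equations G · a = b where
  G_{ij} = <φ_i, φ_j> and b_i = <f, φ_i>, with φ_0 = 1, φ_1 = x, φ_2 = x^2.
G =
  [2, 0, 2/3]
  [0, 2/3, 0]
  [2/3, 0, 2/5],
b = (-52/15, 4/3, -172/105).
Solving gives a_0 = -29/35, a_1 = 2, a_2 = -19/7, so
  g(x) = -19*x^2/7 + 2*x - 29/35.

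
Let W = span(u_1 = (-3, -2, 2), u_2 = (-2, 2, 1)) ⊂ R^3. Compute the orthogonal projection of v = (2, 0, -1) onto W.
proj_W(v) = (262/137, -2/137, -157/137)

Set up U = [u_1 | ... | u_2] ∈ R^(3×2). The projector onto W = col(U) is P = U (U^T U)^(-1) U^T.
Compute U^T U =
  [17, 4]
  [4, 9],
and U^T v = (-8, -5).
Solve U^T U · c = U^T v for the coefficients: c = (-52/137, -53/137). The projection is proj_W(v) = U c.
Check: (v - proj_W(v)) · u_1 = 0  (should be 0).
Check: (v - proj_W(v)) · u_2 = 0  (should be 0).
Result: proj_W(v) = (262/137, -2/137, -157/137).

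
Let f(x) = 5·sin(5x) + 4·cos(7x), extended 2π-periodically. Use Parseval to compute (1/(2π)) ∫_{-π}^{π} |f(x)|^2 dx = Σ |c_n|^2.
Σ |c_n|^2 = 41/2

Expand |f|^2 and use orthogonality of {sin(nx), cos(mx)} on [-π, π]:
  ∫_{-π}^{π} sin(nx)^2 dx = π, ∫ cos(mx)^2 dx = π, and cross terms integrate to 0.
So ∫_{-π}^{π} f(x)^2 dx = 5^2 · π + 4^2 · π = (25 + 16)π.
Divide by 2π: (25 + 16)/2 = 41/2.
By Parseval, this equals Σ |c_n|^2.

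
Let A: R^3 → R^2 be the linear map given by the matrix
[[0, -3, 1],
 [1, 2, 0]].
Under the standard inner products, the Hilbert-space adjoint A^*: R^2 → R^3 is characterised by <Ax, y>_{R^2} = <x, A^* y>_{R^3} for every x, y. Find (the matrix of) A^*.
A^* = A^T =
[[0, 1],
 [-3, 2],
 [1, 0]]

For real matrices with standard dot products, the defining identity <Ax, y> = <x, A^* y> gives (Ax)^T y = x^T (A^*) y, i.e. x^T A^T y = x^T (A^*) y. Since this holds for all x, y, we must have A^* = A^T. Therefore
A^* =
[[0, 1],
 [-3, 2],
 [1, 0]].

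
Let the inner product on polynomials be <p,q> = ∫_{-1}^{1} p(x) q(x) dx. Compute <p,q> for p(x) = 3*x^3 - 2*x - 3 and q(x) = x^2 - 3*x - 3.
<p,q> = 82/5

Expand the product: p(x)·q(x) = 3*x^5 - 9*x^4 - 11*x^3 + 3*x^2 + 15*x + 9.
∫_{-1}^{1} of each monomial x^k gives [2/(k+1) if k even, 0 if k odd]. Integrating term-by-term (or equivalently evaluating the antiderivative F(x) = x^6/2 - 9*x^5/5 - 11*x^4/4 + x^3 + 15*x^2/2 + 9*x at the endpoints):
  F(1) − F(−1) = 269/20 − (-59/20) = 82/5.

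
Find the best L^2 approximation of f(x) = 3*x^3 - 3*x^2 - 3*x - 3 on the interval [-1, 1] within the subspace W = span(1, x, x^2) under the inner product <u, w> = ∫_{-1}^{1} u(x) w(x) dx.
g(x) = -3*x^2 - 6*x/5 - 3

The best approximation g ∈ W is the orthogonal projection of f onto W. Writing g = a_0 + a_1 x + a_2 x^2, the coefficients solve the normal equations G · a = b where
  G_{ij} = <φ_i, φ_j> and b_i = <f, φ_i>, with φ_0 = 1, φ_1 = x, φ_2 = x^2.
G =
  [2, 0, 2/3]
  [0, 2/3, 0]
  [2/3, 0, 2/5],
b = (-8, -4/5, -16/5).
Solving gives a_0 = -3, a_1 = -6/5, a_2 = -3, so
  g(x) = -3*x^2 - 6*x/5 - 3.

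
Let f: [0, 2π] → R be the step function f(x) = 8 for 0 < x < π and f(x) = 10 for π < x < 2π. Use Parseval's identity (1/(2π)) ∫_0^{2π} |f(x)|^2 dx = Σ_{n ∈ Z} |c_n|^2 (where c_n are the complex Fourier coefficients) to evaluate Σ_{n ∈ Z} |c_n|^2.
Σ |c_n|^2 = 82

Parseval equates the L^2 energy of f (normalised by 1/(2π)) with the ℓ^2 sum of its Fourier coefficients: (1/(2π)) ∫_0^{2π} |f|^2 = Σ |c_n|^2.
Compute the left side: (1/(2π)) [∫_0^π 8^2 dx + ∫_π^{2π} 10^2 dx] = (1/(2π)) · (64π + 100π) = (64 + 100)/2 = 82.
So Σ_{n ∈ Z} |c_n|^2 = 82.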